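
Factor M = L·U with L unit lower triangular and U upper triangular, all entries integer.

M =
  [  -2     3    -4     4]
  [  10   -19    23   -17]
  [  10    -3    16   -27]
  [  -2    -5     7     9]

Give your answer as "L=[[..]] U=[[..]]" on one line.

L=[[1,0,0,0],[-5,1,0,0],[-5,-3,1,0],[1,2,1,1]] U=[[-2,3,-4,4],[0,-4,3,3],[0,0,5,2],[0,0,0,-3]]

  R1 -= -5·R0 → [0,-4,3,3]
  R2 -= -5·R0 → [0,12,-4,-7]
  R3 -= 1·R0 → [0,-8,11,5]
  R2 -= -3·R1 → [0,0,5,2]
  R3 -= 2·R1 → [0,0,5,-1]
  R3 -= 1·R2 → [0,0,0,-3]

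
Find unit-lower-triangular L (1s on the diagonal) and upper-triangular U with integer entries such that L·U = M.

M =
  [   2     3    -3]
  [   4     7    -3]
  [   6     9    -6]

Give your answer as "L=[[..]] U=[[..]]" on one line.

L=[[1,0,0],[2,1,0],[3,0,1]] U=[[2,3,-3],[0,1,3],[0,0,3]]

  r1 -= 2·r0 → [0,1,3]
  r2 -= 3·r0 → [0,0,3]
  r2 -= 0·r1 → [0,0,3]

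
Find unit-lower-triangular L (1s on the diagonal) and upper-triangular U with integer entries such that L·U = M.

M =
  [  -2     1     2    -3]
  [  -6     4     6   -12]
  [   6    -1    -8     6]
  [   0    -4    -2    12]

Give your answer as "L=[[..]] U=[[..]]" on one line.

L=[[1,0,0,0],[3,1,0,0],[-3,2,1,0],[0,-4,1,1]] U=[[-2,1,2,-3],[0,1,0,-3],[0,0,-2,3],[0,0,0,-3]]

  R1 -= 3·R0 → [0,1,0,-3]
  R2 -= -3·R0 → [0,2,-2,-3]
  R3 -= 0·R0 → [0,-4,-2,12]
  R2 -= 2·R1 → [0,0,-2,3]
  R3 -= -4·R1 → [0,0,-2,0]
  R3 -= 1·R2 → [0,0,0,-3]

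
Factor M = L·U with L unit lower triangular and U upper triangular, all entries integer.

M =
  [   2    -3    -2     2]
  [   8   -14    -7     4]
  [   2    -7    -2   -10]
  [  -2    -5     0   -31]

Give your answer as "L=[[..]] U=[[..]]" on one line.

  r1 -= 4·r0 → [0,-2,1,-4]
  r2 -= 1·r0 → [0,-4,0,-12]
  r3 -= -1·r0 → [0,-8,-2,-29]
  r2 -= 2·r1 → [0,0,-2,-4]
  r3 -= 4·r1 → [0,0,-6,-13]
  r3 -= 3·r2 → [0,0,0,-1]

L=[[1,0,0,0],[4,1,0,0],[1,2,1,0],[-1,4,3,1]] U=[[2,-3,-2,2],[0,-2,1,-4],[0,0,-2,-4],[0,0,0,-1]]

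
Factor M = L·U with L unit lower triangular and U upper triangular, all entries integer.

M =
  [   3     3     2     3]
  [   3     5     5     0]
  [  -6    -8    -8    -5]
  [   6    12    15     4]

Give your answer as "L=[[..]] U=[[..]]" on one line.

  r1 -= 1·r0 → [0,2,3,-3]
  r2 -= -2·r0 → [0,-2,-4,1]
  r3 -= 2·r0 → [0,6,11,-2]
  r2 -= -1·r1 → [0,0,-1,-2]
  r3 -= 3·r1 → [0,0,2,7]
  r3 -= -2·r2 → [0,0,0,3]

L=[[1,0,0,0],[1,1,0,0],[-2,-1,1,0],[2,3,-2,1]] U=[[3,3,2,3],[0,2,3,-3],[0,0,-1,-2],[0,0,0,3]]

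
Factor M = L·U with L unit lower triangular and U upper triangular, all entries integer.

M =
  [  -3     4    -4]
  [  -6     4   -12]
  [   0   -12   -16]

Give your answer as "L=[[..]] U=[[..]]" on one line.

  row1 -= 2·row0 → [0,-4,-4]
  row2 -= 0·row0 → [0,-12,-16]
  row2 -= 3·row1 → [0,0,-4]

L=[[1,0,0],[2,1,0],[0,3,1]] U=[[-3,4,-4],[0,-4,-4],[0,0,-4]]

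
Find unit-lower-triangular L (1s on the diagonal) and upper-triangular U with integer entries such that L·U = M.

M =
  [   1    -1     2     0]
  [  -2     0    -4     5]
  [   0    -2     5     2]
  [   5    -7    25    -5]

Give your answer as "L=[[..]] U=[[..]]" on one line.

L=[[1,0,0,0],[-2,1,0,0],[0,1,1,0],[5,1,3,1]] U=[[1,-1,2,0],[0,-2,0,5],[0,0,5,-3],[0,0,0,-1]]

  row1 -= -2·row0 → [0,-2,0,5]
  row2 -= 0·row0 → [0,-2,5,2]
  row3 -= 5·row0 → [0,-2,15,-5]
  row2 -= 1·row1 → [0,0,5,-3]
  row3 -= 1·row1 → [0,0,15,-10]
  row3 -= 3·row2 → [0,0,0,-1]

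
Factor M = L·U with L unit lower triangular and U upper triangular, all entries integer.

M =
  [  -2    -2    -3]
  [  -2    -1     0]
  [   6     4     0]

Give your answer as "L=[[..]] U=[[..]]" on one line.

  R1 -= 1·R0 → [0,1,3]
  R2 -= -3·R0 → [0,-2,-9]
  R2 -= -2·R1 → [0,0,-3]

L=[[1,0,0],[1,1,0],[-3,-2,1]] U=[[-2,-2,-3],[0,1,3],[0,0,-3]]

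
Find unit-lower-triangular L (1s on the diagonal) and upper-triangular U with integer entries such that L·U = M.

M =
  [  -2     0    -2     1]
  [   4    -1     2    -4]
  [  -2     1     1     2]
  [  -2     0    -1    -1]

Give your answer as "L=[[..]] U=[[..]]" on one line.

  R1 -= -2·R0 → [0,-1,-2,-2]
  R2 -= 1·R0 → [0,1,3,1]
  R3 -= 1·R0 → [0,0,1,-2]
  R2 -= -1·R1 → [0,0,1,-1]
  R3 -= 0·R1 → [0,0,1,-2]
  R3 -= 1·R2 → [0,0,0,-1]

L=[[1,0,0,0],[-2,1,0,0],[1,-1,1,0],[1,0,1,1]] U=[[-2,0,-2,1],[0,-1,-2,-2],[0,0,1,-1],[0,0,0,-1]]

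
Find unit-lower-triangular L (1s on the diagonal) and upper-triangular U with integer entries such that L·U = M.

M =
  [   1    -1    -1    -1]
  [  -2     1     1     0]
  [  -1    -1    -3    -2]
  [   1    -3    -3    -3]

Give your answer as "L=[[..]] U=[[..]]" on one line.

L=[[1,0,0,0],[-2,1,0,0],[-1,2,1,0],[1,2,0,1]] U=[[1,-1,-1,-1],[0,-1,-1,-2],[0,0,-2,1],[0,0,0,2]]

  row1 -= -2·row0 → [0,-1,-1,-2]
  row2 -= -1·row0 → [0,-2,-4,-3]
  row3 -= 1·row0 → [0,-2,-2,-2]
  row2 -= 2·row1 → [0,0,-2,1]
  row3 -= 2·row1 → [0,0,0,2]
  row3 -= 0·row2 → [0,0,0,2]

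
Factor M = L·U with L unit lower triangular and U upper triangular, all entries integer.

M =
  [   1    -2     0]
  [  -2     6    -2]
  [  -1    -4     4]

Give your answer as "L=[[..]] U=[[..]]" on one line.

L=[[1,0,0],[-2,1,0],[-1,-3,1]] U=[[1,-2,0],[0,2,-2],[0,0,-2]]

  R1 -= -2·R0 → [0,2,-2]
  R2 -= -1·R0 → [0,-6,4]
  R2 -= -3·R1 → [0,0,-2]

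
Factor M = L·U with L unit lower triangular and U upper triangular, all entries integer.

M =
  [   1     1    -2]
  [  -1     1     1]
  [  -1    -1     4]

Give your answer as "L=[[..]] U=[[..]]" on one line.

L=[[1,0,0],[-1,1,0],[-1,0,1]] U=[[1,1,-2],[0,2,-1],[0,0,2]]

  r1 -= -1·r0 → [0,2,-1]
  r2 -= -1·r0 → [0,0,2]
  r2 -= 0·r1 → [0,0,2]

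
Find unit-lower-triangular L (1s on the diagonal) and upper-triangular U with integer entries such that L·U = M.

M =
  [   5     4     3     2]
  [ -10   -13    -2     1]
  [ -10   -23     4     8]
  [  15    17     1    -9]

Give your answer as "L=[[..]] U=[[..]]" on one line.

L=[[1,0,0,0],[-2,1,0,0],[-2,3,1,0],[3,-1,2,1]] U=[[5,4,3,2],[0,-5,4,5],[0,0,-2,-3],[0,0,0,-4]]

  row1 -= -2·row0 → [0,-5,4,5]
  row2 -= -2·row0 → [0,-15,10,12]
  row3 -= 3·row0 → [0,5,-8,-15]
  row2 -= 3·row1 → [0,0,-2,-3]
  row3 -= -1·row1 → [0,0,-4,-10]
  row3 -= 2·row2 → [0,0,0,-4]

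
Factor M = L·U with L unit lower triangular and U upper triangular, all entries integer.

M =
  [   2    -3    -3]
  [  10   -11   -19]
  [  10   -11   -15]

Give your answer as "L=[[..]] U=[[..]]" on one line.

  r1 -= 5·r0 → [0,4,-4]
  r2 -= 5·r0 → [0,4,0]
  r2 -= 1·r1 → [0,0,4]

L=[[1,0,0],[5,1,0],[5,1,1]] U=[[2,-3,-3],[0,4,-4],[0,0,4]]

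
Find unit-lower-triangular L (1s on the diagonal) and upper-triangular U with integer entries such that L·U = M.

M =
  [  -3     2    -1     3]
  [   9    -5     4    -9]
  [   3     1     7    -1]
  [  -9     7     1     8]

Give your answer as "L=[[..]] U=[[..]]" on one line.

  r1 -= -3·r0 → [0,1,1,0]
  r2 -= -1·r0 → [0,3,6,2]
  r3 -= 3·r0 → [0,1,4,-1]
  r2 -= 3·r1 → [0,0,3,2]
  r3 -= 1·r1 → [0,0,3,-1]
  r3 -= 1·r2 → [0,0,0,-3]

L=[[1,0,0,0],[-3,1,0,0],[-1,3,1,0],[3,1,1,1]] U=[[-3,2,-1,3],[0,1,1,0],[0,0,3,2],[0,0,0,-3]]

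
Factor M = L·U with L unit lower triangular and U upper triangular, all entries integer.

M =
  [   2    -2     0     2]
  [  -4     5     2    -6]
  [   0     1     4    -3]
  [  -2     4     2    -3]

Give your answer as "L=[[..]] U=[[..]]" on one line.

  r1 -= -2·r0 → [0,1,2,-2]
  r2 -= 0·r0 → [0,1,4,-3]
  r3 -= -1·r0 → [0,2,2,-1]
  r2 -= 1·r1 → [0,0,2,-1]
  r3 -= 2·r1 → [0,0,-2,3]
  r3 -= -1·r2 → [0,0,0,2]

L=[[1,0,0,0],[-2,1,0,0],[0,1,1,0],[-1,2,-1,1]] U=[[2,-2,0,2],[0,1,2,-2],[0,0,2,-1],[0,0,0,2]]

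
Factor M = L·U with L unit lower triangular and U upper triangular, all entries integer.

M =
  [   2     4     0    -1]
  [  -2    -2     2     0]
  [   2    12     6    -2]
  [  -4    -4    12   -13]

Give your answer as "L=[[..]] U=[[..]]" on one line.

  r1 -= -1·r0 → [0,2,2,-1]
  r2 -= 1·r0 → [0,8,6,-1]
  r3 -= -2·r0 → [0,4,12,-15]
  r2 -= 4·r1 → [0,0,-2,3]
  r3 -= 2·r1 → [0,0,8,-13]
  r3 -= -4·r2 → [0,0,0,-1]

L=[[1,0,0,0],[-1,1,0,0],[1,4,1,0],[-2,2,-4,1]] U=[[2,4,0,-1],[0,2,2,-1],[0,0,-2,3],[0,0,0,-1]]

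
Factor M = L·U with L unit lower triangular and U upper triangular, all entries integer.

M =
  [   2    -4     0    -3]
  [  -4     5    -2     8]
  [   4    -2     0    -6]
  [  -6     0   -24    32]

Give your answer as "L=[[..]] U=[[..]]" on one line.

L=[[1,0,0,0],[-2,1,0,0],[2,-2,1,0],[-3,4,4,1]] U=[[2,-4,0,-3],[0,-3,-2,2],[0,0,-4,4],[0,0,0,-1]]

  r1 -= -2·r0 → [0,-3,-2,2]
  r2 -= 2·r0 → [0,6,0,0]
  r3 -= -3·r0 → [0,-12,-24,23]
  r2 -= -2·r1 → [0,0,-4,4]
  r3 -= 4·r1 → [0,0,-16,15]
  r3 -= 4·r2 → [0,0,0,-1]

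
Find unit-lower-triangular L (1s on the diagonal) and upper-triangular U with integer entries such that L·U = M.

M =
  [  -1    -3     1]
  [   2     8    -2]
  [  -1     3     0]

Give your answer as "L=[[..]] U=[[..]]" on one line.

L=[[1,0,0],[-2,1,0],[1,3,1]] U=[[-1,-3,1],[0,2,0],[0,0,-1]]

  r1 -= -2·r0 → [0,2,0]
  r2 -= 1·r0 → [0,6,-1]
  r2 -= 3·r1 → [0,0,-1]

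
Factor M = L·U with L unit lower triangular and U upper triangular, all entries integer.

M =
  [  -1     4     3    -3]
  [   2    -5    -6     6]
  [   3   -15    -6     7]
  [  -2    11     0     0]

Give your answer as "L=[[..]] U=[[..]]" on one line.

L=[[1,0,0,0],[-2,1,0,0],[-3,-1,1,0],[2,1,-2,1]] U=[[-1,4,3,-3],[0,3,0,0],[0,0,3,-2],[0,0,0,2]]

  r1 -= -2·r0 → [0,3,0,0]
  r2 -= -3·r0 → [0,-3,3,-2]
  r3 -= 2·r0 → [0,3,-6,6]
  r2 -= -1·r1 → [0,0,3,-2]
  r3 -= 1·r1 → [0,0,-6,6]
  r3 -= -2·r2 → [0,0,0,2]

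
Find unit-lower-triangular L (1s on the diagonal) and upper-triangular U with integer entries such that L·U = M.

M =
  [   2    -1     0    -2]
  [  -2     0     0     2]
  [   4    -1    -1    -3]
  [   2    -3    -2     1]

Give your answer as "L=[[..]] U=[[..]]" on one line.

L=[[1,0,0,0],[-1,1,0,0],[2,-1,1,0],[1,2,2,1]] U=[[2,-1,0,-2],[0,-1,0,0],[0,0,-1,1],[0,0,0,1]]

  R1 -= -1·R0 → [0,-1,0,0]
  R2 -= 2·R0 → [0,1,-1,1]
  R3 -= 1·R0 → [0,-2,-2,3]
  R2 -= -1·R1 → [0,0,-1,1]
  R3 -= 2·R1 → [0,0,-2,3]
  R3 -= 2·R2 → [0,0,0,1]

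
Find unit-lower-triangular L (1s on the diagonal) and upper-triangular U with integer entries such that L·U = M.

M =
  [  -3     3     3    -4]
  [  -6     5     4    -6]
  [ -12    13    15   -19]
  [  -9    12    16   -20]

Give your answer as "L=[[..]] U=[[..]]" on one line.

  R1 -= 2·R0 → [0,-1,-2,2]
  R2 -= 4·R0 → [0,1,3,-3]
  R3 -= 3·R0 → [0,3,7,-8]
  R2 -= -1·R1 → [0,0,1,-1]
  R3 -= -3·R1 → [0,0,1,-2]
  R3 -= 1·R2 → [0,0,0,-1]

L=[[1,0,0,0],[2,1,0,0],[4,-1,1,0],[3,-3,1,1]] U=[[-3,3,3,-4],[0,-1,-2,2],[0,0,1,-1],[0,0,0,-1]]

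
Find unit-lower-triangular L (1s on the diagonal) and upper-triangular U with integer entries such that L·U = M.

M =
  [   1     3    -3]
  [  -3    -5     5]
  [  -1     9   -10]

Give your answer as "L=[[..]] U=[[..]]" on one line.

L=[[1,0,0],[-3,1,0],[-1,3,1]] U=[[1,3,-3],[0,4,-4],[0,0,-1]]

  r1 -= -3·r0 → [0,4,-4]
  r2 -= -1·r0 → [0,12,-13]
  r2 -= 3·r1 → [0,0,-1]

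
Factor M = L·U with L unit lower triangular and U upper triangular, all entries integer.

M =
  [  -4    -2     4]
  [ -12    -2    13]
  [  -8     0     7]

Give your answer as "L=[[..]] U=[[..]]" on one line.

  row1 -= 3·row0 → [0,4,1]
  row2 -= 2·row0 → [0,4,-1]
  row2 -= 1·row1 → [0,0,-2]

L=[[1,0,0],[3,1,0],[2,1,1]] U=[[-4,-2,4],[0,4,1],[0,0,-2]]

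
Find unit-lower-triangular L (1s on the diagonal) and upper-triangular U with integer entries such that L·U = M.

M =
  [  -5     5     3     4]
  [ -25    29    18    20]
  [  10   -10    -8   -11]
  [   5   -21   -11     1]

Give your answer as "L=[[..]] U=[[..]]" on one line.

  r1 -= 5·r0 → [0,4,3,0]
  r2 -= -2·r0 → [0,0,-2,-3]
  r3 -= -1·r0 → [0,-16,-8,5]
  r2 -= 0·r1 → [0,0,-2,-3]
  r3 -= -4·r1 → [0,0,4,5]
  r3 -= -2·r2 → [0,0,0,-1]

L=[[1,0,0,0],[5,1,0,0],[-2,0,1,0],[-1,-4,-2,1]] U=[[-5,5,3,4],[0,4,3,0],[0,0,-2,-3],[0,0,0,-1]]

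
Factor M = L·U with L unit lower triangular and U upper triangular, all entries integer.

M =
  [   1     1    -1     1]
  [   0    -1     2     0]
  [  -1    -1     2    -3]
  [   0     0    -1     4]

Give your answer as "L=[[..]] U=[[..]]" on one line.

  row1 -= 0·row0 → [0,-1,2,0]
  row2 -= -1·row0 → [0,0,1,-2]
  row3 -= 0·row0 → [0,0,-1,4]
  row2 -= 0·row1 → [0,0,1,-2]
  row3 -= 0·row1 → [0,0,-1,4]
  row3 -= -1·row2 → [0,0,0,2]

L=[[1,0,0,0],[0,1,0,0],[-1,0,1,0],[0,0,-1,1]] U=[[1,1,-1,1],[0,-1,2,0],[0,0,1,-2],[0,0,0,2]]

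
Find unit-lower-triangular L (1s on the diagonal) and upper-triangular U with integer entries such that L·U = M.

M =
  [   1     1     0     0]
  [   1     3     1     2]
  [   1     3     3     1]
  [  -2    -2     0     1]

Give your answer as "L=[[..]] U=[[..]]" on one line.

L=[[1,0,0,0],[1,1,0,0],[1,1,1,0],[-2,0,0,1]] U=[[1,1,0,0],[0,2,1,2],[0,0,2,-1],[0,0,0,1]]

  R1 -= 1·R0 → [0,2,1,2]
  R2 -= 1·R0 → [0,2,3,1]
  R3 -= -2·R0 → [0,0,0,1]
  R2 -= 1·R1 → [0,0,2,-1]
  R3 -= 0·R1 → [0,0,0,1]
  R3 -= 0·R2 → [0,0,0,1]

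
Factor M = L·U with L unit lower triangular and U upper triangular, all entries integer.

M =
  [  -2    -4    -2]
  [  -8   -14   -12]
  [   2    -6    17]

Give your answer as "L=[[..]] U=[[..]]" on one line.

  r1 -= 4·r0 → [0,2,-4]
  r2 -= -1·r0 → [0,-10,15]
  r2 -= -5·r1 → [0,0,-5]

L=[[1,0,0],[4,1,0],[-1,-5,1]] U=[[-2,-4,-2],[0,2,-4],[0,0,-5]]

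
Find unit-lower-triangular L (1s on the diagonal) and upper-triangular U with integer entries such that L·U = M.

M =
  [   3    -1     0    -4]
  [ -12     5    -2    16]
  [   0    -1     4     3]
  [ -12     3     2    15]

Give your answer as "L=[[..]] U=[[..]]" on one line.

  R1 -= -4·R0 → [0,1,-2,0]
  R2 -= 0·R0 → [0,-1,4,3]
  R3 -= -4·R0 → [0,-1,2,-1]
  R2 -= -1·R1 → [0,0,2,3]
  R3 -= -1·R1 → [0,0,0,-1]
  R3 -= 0·R2 → [0,0,0,-1]

L=[[1,0,0,0],[-4,1,0,0],[0,-1,1,0],[-4,-1,0,1]] U=[[3,-1,0,-4],[0,1,-2,0],[0,0,2,3],[0,0,0,-1]]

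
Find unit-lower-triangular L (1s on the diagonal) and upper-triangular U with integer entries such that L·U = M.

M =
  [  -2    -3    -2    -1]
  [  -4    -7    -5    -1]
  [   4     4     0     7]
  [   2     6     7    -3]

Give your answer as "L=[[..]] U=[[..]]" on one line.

L=[[1,0,0,0],[2,1,0,0],[-2,2,1,0],[-1,-3,-1,1]] U=[[-2,-3,-2,-1],[0,-1,-1,1],[0,0,-2,3],[0,0,0,2]]

  r1 -= 2·r0 → [0,-1,-1,1]
  r2 -= -2·r0 → [0,-2,-4,5]
  r3 -= -1·r0 → [0,3,5,-4]
  r2 -= 2·r1 → [0,0,-2,3]
  r3 -= -3·r1 → [0,0,2,-1]
  r3 -= -1·r2 → [0,0,0,2]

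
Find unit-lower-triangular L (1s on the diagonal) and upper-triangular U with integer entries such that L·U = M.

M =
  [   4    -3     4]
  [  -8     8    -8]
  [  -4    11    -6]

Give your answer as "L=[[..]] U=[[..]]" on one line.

L=[[1,0,0],[-2,1,0],[-1,4,1]] U=[[4,-3,4],[0,2,0],[0,0,-2]]

  R1 -= -2·R0 → [0,2,0]
  R2 -= -1·R0 → [0,8,-2]
  R2 -= 4·R1 → [0,0,-2]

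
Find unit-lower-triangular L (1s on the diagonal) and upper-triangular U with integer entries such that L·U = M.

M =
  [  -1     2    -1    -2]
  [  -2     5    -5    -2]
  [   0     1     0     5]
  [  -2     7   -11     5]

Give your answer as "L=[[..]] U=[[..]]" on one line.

  r1 -= 2·r0 → [0,1,-3,2]
  r2 -= 0·r0 → [0,1,0,5]
  r3 -= 2·r0 → [0,3,-9,9]
  r2 -= 1·r1 → [0,0,3,3]
  r3 -= 3·r1 → [0,0,0,3]
  r3 -= 0·r2 → [0,0,0,3]

L=[[1,0,0,0],[2,1,0,0],[0,1,1,0],[2,3,0,1]] U=[[-1,2,-1,-2],[0,1,-3,2],[0,0,3,3],[0,0,0,3]]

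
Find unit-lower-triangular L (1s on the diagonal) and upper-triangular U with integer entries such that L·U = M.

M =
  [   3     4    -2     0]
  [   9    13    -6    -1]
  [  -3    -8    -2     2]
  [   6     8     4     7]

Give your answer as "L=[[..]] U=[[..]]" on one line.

  row1 -= 3·row0 → [0,1,0,-1]
  row2 -= -1·row0 → [0,-4,-4,2]
  row3 -= 2·row0 → [0,0,8,7]
  row2 -= -4·row1 → [0,0,-4,-2]
  row3 -= 0·row1 → [0,0,8,7]
  row3 -= -2·row2 → [0,0,0,3]

L=[[1,0,0,0],[3,1,0,0],[-1,-4,1,0],[2,0,-2,1]] U=[[3,4,-2,0],[0,1,0,-1],[0,0,-4,-2],[0,0,0,3]]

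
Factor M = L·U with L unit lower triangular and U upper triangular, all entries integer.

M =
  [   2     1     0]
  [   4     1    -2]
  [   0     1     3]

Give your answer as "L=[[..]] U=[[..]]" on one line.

  row1 -= 2·row0 → [0,-1,-2]
  row2 -= 0·row0 → [0,1,3]
  row2 -= -1·row1 → [0,0,1]

L=[[1,0,0],[2,1,0],[0,-1,1]] U=[[2,1,0],[0,-1,-2],[0,0,1]]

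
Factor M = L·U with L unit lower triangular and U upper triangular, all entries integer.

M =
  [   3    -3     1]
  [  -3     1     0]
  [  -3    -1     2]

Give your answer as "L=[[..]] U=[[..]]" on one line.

  R1 -= -1·R0 → [0,-2,1]
  R2 -= -1·R0 → [0,-4,3]
  R2 -= 2·R1 → [0,0,1]

L=[[1,0,0],[-1,1,0],[-1,2,1]] U=[[3,-3,1],[0,-2,1],[0,0,1]]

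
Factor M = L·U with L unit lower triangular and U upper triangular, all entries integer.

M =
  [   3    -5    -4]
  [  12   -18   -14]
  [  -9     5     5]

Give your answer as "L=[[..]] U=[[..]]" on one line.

  R1 -= 4·R0 → [0,2,2]
  R2 -= -3·R0 → [0,-10,-7]
  R2 -= -5·R1 → [0,0,3]

L=[[1,0,0],[4,1,0],[-3,-5,1]] U=[[3,-5,-4],[0,2,2],[0,0,3]]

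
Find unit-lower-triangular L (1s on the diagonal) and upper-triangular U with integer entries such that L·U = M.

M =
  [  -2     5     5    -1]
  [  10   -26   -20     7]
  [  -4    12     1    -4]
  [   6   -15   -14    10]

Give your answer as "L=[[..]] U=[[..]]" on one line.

  r1 -= -5·r0 → [0,-1,5,2]
  r2 -= 2·r0 → [0,2,-9,-2]
  r3 -= -3·r0 → [0,0,1,7]
  r2 -= -2·r1 → [0,0,1,2]
  r3 -= 0·r1 → [0,0,1,7]
  r3 -= 1·r2 → [0,0,0,5]

L=[[1,0,0,0],[-5,1,0,0],[2,-2,1,0],[-3,0,1,1]] U=[[-2,5,5,-1],[0,-1,5,2],[0,0,1,2],[0,0,0,5]]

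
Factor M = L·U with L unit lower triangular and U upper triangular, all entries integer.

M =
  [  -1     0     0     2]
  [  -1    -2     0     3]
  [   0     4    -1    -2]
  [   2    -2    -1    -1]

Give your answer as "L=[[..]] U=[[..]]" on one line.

L=[[1,0,0,0],[1,1,0,0],[0,-2,1,0],[-2,1,1,1]] U=[[-1,0,0,2],[0,-2,0,1],[0,0,-1,0],[0,0,0,2]]

  row1 -= 1·row0 → [0,-2,0,1]
  row2 -= 0·row0 → [0,4,-1,-2]
  row3 -= -2·row0 → [0,-2,-1,3]
  row2 -= -2·row1 → [0,0,-1,0]
  row3 -= 1·row1 → [0,0,-1,2]
  row3 -= 1·row2 → [0,0,0,2]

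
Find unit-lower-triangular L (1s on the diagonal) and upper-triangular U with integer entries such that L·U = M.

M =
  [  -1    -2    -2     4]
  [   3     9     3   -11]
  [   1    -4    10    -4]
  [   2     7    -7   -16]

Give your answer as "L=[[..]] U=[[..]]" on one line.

L=[[1,0,0,0],[-3,1,0,0],[-1,-2,1,0],[-2,1,-4,1]] U=[[-1,-2,-2,4],[0,3,-3,1],[0,0,2,2],[0,0,0,-1]]

  R1 -= -3·R0 → [0,3,-3,1]
  R2 -= -1·R0 → [0,-6,8,0]
  R3 -= -2·R0 → [0,3,-11,-8]
  R2 -= -2·R1 → [0,0,2,2]
  R3 -= 1·R1 → [0,0,-8,-9]
  R3 -= -4·R2 → [0,0,0,-1]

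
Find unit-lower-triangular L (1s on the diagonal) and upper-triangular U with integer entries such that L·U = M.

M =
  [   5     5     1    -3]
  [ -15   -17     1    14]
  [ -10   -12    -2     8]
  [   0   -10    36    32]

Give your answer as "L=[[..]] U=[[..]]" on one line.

  row1 -= -3·row0 → [0,-2,4,5]
  row2 -= -2·row0 → [0,-2,0,2]
  row3 -= 0·row0 → [0,-10,36,32]
  row2 -= 1·row1 → [0,0,-4,-3]
  row3 -= 5·row1 → [0,0,16,7]
  row3 -= -4·row2 → [0,0,0,-5]

L=[[1,0,0,0],[-3,1,0,0],[-2,1,1,0],[0,5,-4,1]] U=[[5,5,1,-3],[0,-2,4,5],[0,0,-4,-3],[0,0,0,-5]]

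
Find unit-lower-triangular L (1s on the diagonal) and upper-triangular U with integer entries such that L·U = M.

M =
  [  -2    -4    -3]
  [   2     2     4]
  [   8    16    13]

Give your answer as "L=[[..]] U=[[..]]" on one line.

  R1 -= -1·R0 → [0,-2,1]
  R2 -= -4·R0 → [0,0,1]
  R2 -= 0·R1 → [0,0,1]

L=[[1,0,0],[-1,1,0],[-4,0,1]] U=[[-2,-4,-3],[0,-2,1],[0,0,1]]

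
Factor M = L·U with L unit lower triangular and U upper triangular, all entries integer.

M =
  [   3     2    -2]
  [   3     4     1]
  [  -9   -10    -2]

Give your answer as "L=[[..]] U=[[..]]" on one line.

  r1 -= 1·r0 → [0,2,3]
  r2 -= -3·r0 → [0,-4,-8]
  r2 -= -2·r1 → [0,0,-2]

L=[[1,0,0],[1,1,0],[-3,-2,1]] U=[[3,2,-2],[0,2,3],[0,0,-2]]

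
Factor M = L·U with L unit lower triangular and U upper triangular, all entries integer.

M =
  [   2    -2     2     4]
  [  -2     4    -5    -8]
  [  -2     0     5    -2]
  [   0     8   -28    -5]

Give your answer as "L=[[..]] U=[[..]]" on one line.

L=[[1,0,0,0],[-1,1,0,0],[-1,-1,1,0],[0,4,-4,1]] U=[[2,-2,2,4],[0,2,-3,-4],[0,0,4,-2],[0,0,0,3]]

  r1 -= -1·r0 → [0,2,-3,-4]
  r2 -= -1·r0 → [0,-2,7,2]
  r3 -= 0·r0 → [0,8,-28,-5]
  r2 -= -1·r1 → [0,0,4,-2]
  r3 -= 4·r1 → [0,0,-16,11]
  r3 -= -4·r2 → [0,0,0,3]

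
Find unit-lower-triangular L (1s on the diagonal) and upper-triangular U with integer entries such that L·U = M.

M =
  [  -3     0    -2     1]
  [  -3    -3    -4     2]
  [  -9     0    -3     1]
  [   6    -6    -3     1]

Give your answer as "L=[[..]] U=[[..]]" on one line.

  r1 -= 1·r0 → [0,-3,-2,1]
  r2 -= 3·r0 → [0,0,3,-2]
  r3 -= -2·r0 → [0,-6,-7,3]
  r2 -= 0·r1 → [0,0,3,-2]
  r3 -= 2·r1 → [0,0,-3,1]
  r3 -= -1·r2 → [0,0,0,-1]

L=[[1,0,0,0],[1,1,0,0],[3,0,1,0],[-2,2,-1,1]] U=[[-3,0,-2,1],[0,-3,-2,1],[0,0,3,-2],[0,0,0,-1]]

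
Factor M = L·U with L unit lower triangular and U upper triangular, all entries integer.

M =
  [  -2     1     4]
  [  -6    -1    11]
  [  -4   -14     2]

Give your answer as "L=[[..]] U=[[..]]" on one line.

L=[[1,0,0],[3,1,0],[2,4,1]] U=[[-2,1,4],[0,-4,-1],[0,0,-2]]

  row1 -= 3·row0 → [0,-4,-1]
  row2 -= 2·row0 → [0,-16,-6]
  row2 -= 4·row1 → [0,0,-2]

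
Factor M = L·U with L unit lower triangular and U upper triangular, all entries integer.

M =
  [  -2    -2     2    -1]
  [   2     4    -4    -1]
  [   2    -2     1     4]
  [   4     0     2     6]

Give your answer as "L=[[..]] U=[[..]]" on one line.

  r1 -= -1·r0 → [0,2,-2,-2]
  r2 -= -1·r0 → [0,-4,3,3]
  r3 -= -2·r0 → [0,-4,6,4]
  r2 -= -2·r1 → [0,0,-1,-1]
  r3 -= -2·r1 → [0,0,2,0]
  r3 -= -2·r2 → [0,0,0,-2]

L=[[1,0,0,0],[-1,1,0,0],[-1,-2,1,0],[-2,-2,-2,1]] U=[[-2,-2,2,-1],[0,2,-2,-2],[0,0,-1,-1],[0,0,0,-2]]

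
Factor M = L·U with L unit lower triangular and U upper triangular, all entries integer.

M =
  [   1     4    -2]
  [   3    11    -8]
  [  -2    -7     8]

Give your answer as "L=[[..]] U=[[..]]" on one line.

  r1 -= 3·r0 → [0,-1,-2]
  r2 -= -2·r0 → [0,1,4]
  r2 -= -1·r1 → [0,0,2]

L=[[1,0,0],[3,1,0],[-2,-1,1]] U=[[1,4,-2],[0,-1,-2],[0,0,2]]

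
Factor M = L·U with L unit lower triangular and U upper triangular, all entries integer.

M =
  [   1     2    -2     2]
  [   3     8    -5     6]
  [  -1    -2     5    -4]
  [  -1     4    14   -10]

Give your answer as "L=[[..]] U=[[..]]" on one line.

  R1 -= 3·R0 → [0,2,1,0]
  R2 -= -1·R0 → [0,0,3,-2]
  R3 -= -1·R0 → [0,6,12,-8]
  R2 -= 0·R1 → [0,0,3,-2]
  R3 -= 3·R1 → [0,0,9,-8]
  R3 -= 3·R2 → [0,0,0,-2]

L=[[1,0,0,0],[3,1,0,0],[-1,0,1,0],[-1,3,3,1]] U=[[1,2,-2,2],[0,2,1,0],[0,0,3,-2],[0,0,0,-2]]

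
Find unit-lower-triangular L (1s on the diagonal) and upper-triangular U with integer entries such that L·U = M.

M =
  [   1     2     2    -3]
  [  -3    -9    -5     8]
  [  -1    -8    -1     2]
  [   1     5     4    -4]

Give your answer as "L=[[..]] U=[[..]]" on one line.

L=[[1,0,0,0],[-3,1,0,0],[-1,2,1,0],[1,-1,-3,1]] U=[[1,2,2,-3],[0,-3,1,-1],[0,0,-1,1],[0,0,0,1]]

  r1 -= -3·r0 → [0,-3,1,-1]
  r2 -= -1·r0 → [0,-6,1,-1]
  r3 -= 1·r0 → [0,3,2,-1]
  r2 -= 2·r1 → [0,0,-1,1]
  r3 -= -1·r1 → [0,0,3,-2]
  r3 -= -3·r2 → [0,0,0,1]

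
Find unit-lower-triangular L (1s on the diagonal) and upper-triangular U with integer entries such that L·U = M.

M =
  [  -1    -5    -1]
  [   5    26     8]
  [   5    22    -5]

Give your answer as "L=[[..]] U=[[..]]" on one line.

L=[[1,0,0],[-5,1,0],[-5,-3,1]] U=[[-1,-5,-1],[0,1,3],[0,0,-1]]

  R1 -= -5·R0 → [0,1,3]
  R2 -= -5·R0 → [0,-3,-10]
  R2 -= -3·R1 → [0,0,-1]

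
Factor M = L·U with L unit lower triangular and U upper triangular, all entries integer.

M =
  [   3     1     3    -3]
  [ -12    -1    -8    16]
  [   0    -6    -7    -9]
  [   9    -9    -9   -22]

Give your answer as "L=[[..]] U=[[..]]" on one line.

L=[[1,0,0,0],[-4,1,0,0],[0,-2,1,0],[3,-4,-2,1]] U=[[3,1,3,-3],[0,3,4,4],[0,0,1,-1],[0,0,0,1]]

  row1 -= -4·row0 → [0,3,4,4]
  row2 -= 0·row0 → [0,-6,-7,-9]
  row3 -= 3·row0 → [0,-12,-18,-13]
  row2 -= -2·row1 → [0,0,1,-1]
  row3 -= -4·row1 → [0,0,-2,3]
  row3 -= -2·row2 → [0,0,0,1]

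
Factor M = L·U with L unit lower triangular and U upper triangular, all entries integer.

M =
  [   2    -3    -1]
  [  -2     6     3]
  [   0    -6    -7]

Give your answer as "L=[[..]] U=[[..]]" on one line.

  row1 -= -1·row0 → [0,3,2]
  row2 -= 0·row0 → [0,-6,-7]
  row2 -= -2·row1 → [0,0,-3]

L=[[1,0,0],[-1,1,0],[0,-2,1]] U=[[2,-3,-1],[0,3,2],[0,0,-3]]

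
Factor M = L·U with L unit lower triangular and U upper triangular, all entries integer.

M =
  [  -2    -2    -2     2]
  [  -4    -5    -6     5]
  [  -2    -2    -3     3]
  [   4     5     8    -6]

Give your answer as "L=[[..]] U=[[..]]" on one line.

  R1 -= 2·R0 → [0,-1,-2,1]
  R2 -= 1·R0 → [0,0,-1,1]
  R3 -= -2·R0 → [0,1,4,-2]
  R2 -= 0·R1 → [0,0,-1,1]
  R3 -= -1·R1 → [0,0,2,-1]
  R3 -= -2·R2 → [0,0,0,1]

L=[[1,0,0,0],[2,1,0,0],[1,0,1,0],[-2,-1,-2,1]] U=[[-2,-2,-2,2],[0,-1,-2,1],[0,0,-1,1],[0,0,0,1]]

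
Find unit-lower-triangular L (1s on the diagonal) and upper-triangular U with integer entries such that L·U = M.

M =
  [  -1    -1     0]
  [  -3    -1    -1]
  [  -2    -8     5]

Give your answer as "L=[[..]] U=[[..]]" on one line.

L=[[1,0,0],[3,1,0],[2,-3,1]] U=[[-1,-1,0],[0,2,-1],[0,0,2]]

  row1 -= 3·row0 → [0,2,-1]
  row2 -= 2·row0 → [0,-6,5]
  row2 -= -3·row1 → [0,0,2]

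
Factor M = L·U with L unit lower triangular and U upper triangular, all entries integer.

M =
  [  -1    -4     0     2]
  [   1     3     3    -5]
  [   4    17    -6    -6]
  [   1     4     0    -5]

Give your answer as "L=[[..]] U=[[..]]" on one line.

L=[[1,0,0,0],[-1,1,0,0],[-4,-1,1,0],[-1,0,0,1]] U=[[-1,-4,0,2],[0,-1,3,-3],[0,0,-3,-1],[0,0,0,-3]]

  r1 -= -1·r0 → [0,-1,3,-3]
  r2 -= -4·r0 → [0,1,-6,2]
  r3 -= -1·r0 → [0,0,0,-3]
  r2 -= -1·r1 → [0,0,-3,-1]
  r3 -= 0·r1 → [0,0,0,-3]
  r3 -= 0·r2 → [0,0,0,-3]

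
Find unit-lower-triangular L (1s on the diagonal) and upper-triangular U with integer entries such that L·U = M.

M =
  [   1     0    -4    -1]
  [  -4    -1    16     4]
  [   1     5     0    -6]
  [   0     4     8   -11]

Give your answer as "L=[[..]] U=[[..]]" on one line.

  R1 -= -4·R0 → [0,-1,0,0]
  R2 -= 1·R0 → [0,5,4,-5]
  R3 -= 0·R0 → [0,4,8,-11]
  R2 -= -5·R1 → [0,0,4,-5]
  R3 -= -4·R1 → [0,0,8,-11]
  R3 -= 2·R2 → [0,0,0,-1]

L=[[1,0,0,0],[-4,1,0,0],[1,-5,1,0],[0,-4,2,1]] U=[[1,0,-4,-1],[0,-1,0,0],[0,0,4,-5],[0,0,0,-1]]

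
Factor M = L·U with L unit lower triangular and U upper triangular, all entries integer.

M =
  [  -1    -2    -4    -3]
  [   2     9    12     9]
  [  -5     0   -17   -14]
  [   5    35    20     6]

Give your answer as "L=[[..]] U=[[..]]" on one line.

L=[[1,0,0,0],[-2,1,0,0],[5,2,1,0],[-5,5,4,1]] U=[[-1,-2,-4,-3],[0,5,4,3],[0,0,-5,-5],[0,0,0,-4]]

  row1 -= -2·row0 → [0,5,4,3]
  row2 -= 5·row0 → [0,10,3,1]
  row3 -= -5·row0 → [0,25,0,-9]
  row2 -= 2·row1 → [0,0,-5,-5]
  row3 -= 5·row1 → [0,0,-20,-24]
  row3 -= 4·row2 → [0,0,0,-4]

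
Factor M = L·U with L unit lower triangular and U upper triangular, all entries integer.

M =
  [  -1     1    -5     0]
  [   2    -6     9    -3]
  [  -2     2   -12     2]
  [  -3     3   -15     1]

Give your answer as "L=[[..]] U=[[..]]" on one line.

L=[[1,0,0,0],[-2,1,0,0],[2,0,1,0],[3,0,0,1]] U=[[-1,1,-5,0],[0,-4,-1,-3],[0,0,-2,2],[0,0,0,1]]

  r1 -= -2·r0 → [0,-4,-1,-3]
  r2 -= 2·r0 → [0,0,-2,2]
  r3 -= 3·r0 → [0,0,0,1]
  r2 -= 0·r1 → [0,0,-2,2]
  r3 -= 0·r1 → [0,0,0,1]
  r3 -= 0·r2 → [0,0,0,1]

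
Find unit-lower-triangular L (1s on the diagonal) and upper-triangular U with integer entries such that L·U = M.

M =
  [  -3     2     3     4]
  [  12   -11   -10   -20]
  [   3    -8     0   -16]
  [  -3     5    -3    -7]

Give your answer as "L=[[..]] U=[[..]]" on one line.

  r1 -= -4·r0 → [0,-3,2,-4]
  r2 -= -1·r0 → [0,-6,3,-12]
  r3 -= 1·r0 → [0,3,-6,-11]
  r2 -= 2·r1 → [0,0,-1,-4]
  r3 -= -1·r1 → [0,0,-4,-15]
  r3 -= 4·r2 → [0,0,0,1]

L=[[1,0,0,0],[-4,1,0,0],[-1,2,1,0],[1,-1,4,1]] U=[[-3,2,3,4],[0,-3,2,-4],[0,0,-1,-4],[0,0,0,1]]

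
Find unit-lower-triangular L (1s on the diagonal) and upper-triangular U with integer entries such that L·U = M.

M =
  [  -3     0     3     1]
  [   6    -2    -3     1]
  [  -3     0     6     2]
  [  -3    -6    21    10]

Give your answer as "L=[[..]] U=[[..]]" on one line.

  row1 -= -2·row0 → [0,-2,3,3]
  row2 -= 1·row0 → [0,0,3,1]
  row3 -= 1·row0 → [0,-6,18,9]
  row2 -= 0·row1 → [0,0,3,1]
  row3 -= 3·row1 → [0,0,9,0]
  row3 -= 3·row2 → [0,0,0,-3]

L=[[1,0,0,0],[-2,1,0,0],[1,0,1,0],[1,3,3,1]] U=[[-3,0,3,1],[0,-2,3,3],[0,0,3,1],[0,0,0,-3]]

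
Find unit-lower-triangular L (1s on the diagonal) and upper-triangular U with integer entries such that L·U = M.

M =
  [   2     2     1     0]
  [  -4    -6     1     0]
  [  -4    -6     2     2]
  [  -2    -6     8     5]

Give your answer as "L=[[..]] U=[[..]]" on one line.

L=[[1,0,0,0],[-2,1,0,0],[-2,1,1,0],[-1,2,3,1]] U=[[2,2,1,0],[0,-2,3,0],[0,0,1,2],[0,0,0,-1]]

  R1 -= -2·R0 → [0,-2,3,0]
  R2 -= -2·R0 → [0,-2,4,2]
  R3 -= -1·R0 → [0,-4,9,5]
  R2 -= 1·R1 → [0,0,1,2]
  R3 -= 2·R1 → [0,0,3,5]
  R3 -= 3·R2 → [0,0,0,-1]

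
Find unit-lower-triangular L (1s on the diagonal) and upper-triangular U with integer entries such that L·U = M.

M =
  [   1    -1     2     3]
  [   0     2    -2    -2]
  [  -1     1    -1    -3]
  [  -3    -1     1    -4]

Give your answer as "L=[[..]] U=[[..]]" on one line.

L=[[1,0,0,0],[0,1,0,0],[-1,0,1,0],[-3,-2,3,1]] U=[[1,-1,2,3],[0,2,-2,-2],[0,0,1,0],[0,0,0,1]]

  row1 -= 0·row0 → [0,2,-2,-2]
  row2 -= -1·row0 → [0,0,1,0]
  row3 -= -3·row0 → [0,-4,7,5]
  row2 -= 0·row1 → [0,0,1,0]
  row3 -= -2·row1 → [0,0,3,1]
  row3 -= 3·row2 → [0,0,0,1]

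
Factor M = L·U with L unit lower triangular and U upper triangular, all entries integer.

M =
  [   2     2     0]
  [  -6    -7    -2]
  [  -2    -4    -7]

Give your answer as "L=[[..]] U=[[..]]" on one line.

L=[[1,0,0],[-3,1,0],[-1,2,1]] U=[[2,2,0],[0,-1,-2],[0,0,-3]]

  R1 -= -3·R0 → [0,-1,-2]
  R2 -= -1·R0 → [0,-2,-7]
  R2 -= 2·R1 → [0,0,-3]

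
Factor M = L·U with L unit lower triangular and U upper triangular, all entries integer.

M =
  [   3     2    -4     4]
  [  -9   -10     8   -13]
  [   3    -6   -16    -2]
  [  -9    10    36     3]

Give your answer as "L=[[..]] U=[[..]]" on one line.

L=[[1,0,0,0],[-3,1,0,0],[1,2,1,0],[-3,-4,-2,1]] U=[[3,2,-4,4],[0,-4,-4,-1],[0,0,-4,-4],[0,0,0,3]]

  row1 -= -3·row0 → [0,-4,-4,-1]
  row2 -= 1·row0 → [0,-8,-12,-6]
  row3 -= -3·row0 → [0,16,24,15]
  row2 -= 2·row1 → [0,0,-4,-4]
  row3 -= -4·row1 → [0,0,8,11]
  row3 -= -2·row2 → [0,0,0,3]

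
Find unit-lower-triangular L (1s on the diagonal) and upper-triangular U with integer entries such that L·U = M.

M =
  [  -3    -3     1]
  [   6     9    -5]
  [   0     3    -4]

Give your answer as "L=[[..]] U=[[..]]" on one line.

  R1 -= -2·R0 → [0,3,-3]
  R2 -= 0·R0 → [0,3,-4]
  R2 -= 1·R1 → [0,0,-1]

L=[[1,0,0],[-2,1,0],[0,1,1]] U=[[-3,-3,1],[0,3,-3],[0,0,-1]]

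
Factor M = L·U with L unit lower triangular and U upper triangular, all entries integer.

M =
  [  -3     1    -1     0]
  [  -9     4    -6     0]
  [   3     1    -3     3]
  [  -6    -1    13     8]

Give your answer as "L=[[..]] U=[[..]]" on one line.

L=[[1,0,0,0],[3,1,0,0],[-1,2,1,0],[2,-3,3,1]] U=[[-3,1,-1,0],[0,1,-3,0],[0,0,2,3],[0,0,0,-1]]

  R1 -= 3·R0 → [0,1,-3,0]
  R2 -= -1·R0 → [0,2,-4,3]
  R3 -= 2·R0 → [0,-3,15,8]
  R2 -= 2·R1 → [0,0,2,3]
  R3 -= -3·R1 → [0,0,6,8]
  R3 -= 3·R2 → [0,0,0,-1]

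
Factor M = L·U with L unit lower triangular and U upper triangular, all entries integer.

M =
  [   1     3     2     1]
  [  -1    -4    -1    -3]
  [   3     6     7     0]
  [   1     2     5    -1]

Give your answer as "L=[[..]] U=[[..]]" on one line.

L=[[1,0,0,0],[-1,1,0,0],[3,3,1,0],[1,1,-1,1]] U=[[1,3,2,1],[0,-1,1,-2],[0,0,-2,3],[0,0,0,3]]

  r1 -= -1·r0 → [0,-1,1,-2]
  r2 -= 3·r0 → [0,-3,1,-3]
  r3 -= 1·r0 → [0,-1,3,-2]
  r2 -= 3·r1 → [0,0,-2,3]
  r3 -= 1·r1 → [0,0,2,0]
  r3 -= -1·r2 → [0,0,0,3]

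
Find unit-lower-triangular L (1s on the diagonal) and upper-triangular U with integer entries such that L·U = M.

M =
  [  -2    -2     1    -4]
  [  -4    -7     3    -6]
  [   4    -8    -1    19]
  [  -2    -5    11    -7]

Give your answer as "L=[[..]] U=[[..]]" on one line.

  row1 -= 2·row0 → [0,-3,1,2]
  row2 -= -2·row0 → [0,-12,1,11]
  row3 -= 1·row0 → [0,-3,10,-3]
  row2 -= 4·row1 → [0,0,-3,3]
  row3 -= 1·row1 → [0,0,9,-5]
  row3 -= -3·row2 → [0,0,0,4]

L=[[1,0,0,0],[2,1,0,0],[-2,4,1,0],[1,1,-3,1]] U=[[-2,-2,1,-4],[0,-3,1,2],[0,0,-3,3],[0,0,0,4]]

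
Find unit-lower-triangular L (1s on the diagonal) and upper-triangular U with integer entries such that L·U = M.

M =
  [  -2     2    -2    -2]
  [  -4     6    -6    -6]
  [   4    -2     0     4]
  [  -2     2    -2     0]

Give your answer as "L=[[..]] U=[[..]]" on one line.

L=[[1,0,0,0],[2,1,0,0],[-2,1,1,0],[1,0,0,1]] U=[[-2,2,-2,-2],[0,2,-2,-2],[0,0,-2,2],[0,0,0,2]]

  R1 -= 2·R0 → [0,2,-2,-2]
  R2 -= -2·R0 → [0,2,-4,0]
  R3 -= 1·R0 → [0,0,0,2]
  R2 -= 1·R1 → [0,0,-2,2]
  R3 -= 0·R1 → [0,0,0,2]
  R3 -= 0·R2 → [0,0,0,2]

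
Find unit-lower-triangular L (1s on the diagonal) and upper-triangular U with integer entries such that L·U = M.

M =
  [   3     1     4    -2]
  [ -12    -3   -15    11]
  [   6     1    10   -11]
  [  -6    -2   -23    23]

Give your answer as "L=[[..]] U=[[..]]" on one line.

L=[[1,0,0,0],[-4,1,0,0],[2,-1,1,0],[-2,0,-5,1]] U=[[3,1,4,-2],[0,1,1,3],[0,0,3,-4],[0,0,0,-1]]

  r1 -= -4·r0 → [0,1,1,3]
  r2 -= 2·r0 → [0,-1,2,-7]
  r3 -= -2·r0 → [0,0,-15,19]
  r2 -= -1·r1 → [0,0,3,-4]
  r3 -= 0·r1 → [0,0,-15,19]
  r3 -= -5·r2 → [0,0,0,-1]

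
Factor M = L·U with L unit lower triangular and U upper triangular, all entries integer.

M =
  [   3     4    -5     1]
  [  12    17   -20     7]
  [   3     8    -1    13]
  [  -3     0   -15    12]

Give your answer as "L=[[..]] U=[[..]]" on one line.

  row1 -= 4·row0 → [0,1,0,3]
  row2 -= 1·row0 → [0,4,4,12]
  row3 -= -1·row0 → [0,4,-20,13]
  row2 -= 4·row1 → [0,0,4,0]
  row3 -= 4·row1 → [0,0,-20,1]
  row3 -= -5·row2 → [0,0,0,1]

L=[[1,0,0,0],[4,1,0,0],[1,4,1,0],[-1,4,-5,1]] U=[[3,4,-5,1],[0,1,0,3],[0,0,4,0],[0,0,0,1]]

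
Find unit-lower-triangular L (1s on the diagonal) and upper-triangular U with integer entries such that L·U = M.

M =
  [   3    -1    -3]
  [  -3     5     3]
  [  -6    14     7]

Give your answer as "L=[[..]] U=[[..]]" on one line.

  row1 -= -1·row0 → [0,4,0]
  row2 -= -2·row0 → [0,12,1]
  row2 -= 3·row1 → [0,0,1]

L=[[1,0,0],[-1,1,0],[-2,3,1]] U=[[3,-1,-3],[0,4,0],[0,0,1]]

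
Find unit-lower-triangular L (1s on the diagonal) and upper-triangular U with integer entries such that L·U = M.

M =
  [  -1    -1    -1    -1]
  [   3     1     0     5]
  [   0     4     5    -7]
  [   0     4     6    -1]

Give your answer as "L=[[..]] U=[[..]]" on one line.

L=[[1,0,0,0],[-3,1,0,0],[0,-2,1,0],[0,-2,0,1]] U=[[-1,-1,-1,-1],[0,-2,-3,2],[0,0,-1,-3],[0,0,0,3]]

  r1 -= -3·r0 → [0,-2,-3,2]
  r2 -= 0·r0 → [0,4,5,-7]
  r3 -= 0·r0 → [0,4,6,-1]
  r2 -= -2·r1 → [0,0,-1,-3]
  r3 -= -2·r1 → [0,0,0,3]
  r3 -= 0·r2 → [0,0,0,3]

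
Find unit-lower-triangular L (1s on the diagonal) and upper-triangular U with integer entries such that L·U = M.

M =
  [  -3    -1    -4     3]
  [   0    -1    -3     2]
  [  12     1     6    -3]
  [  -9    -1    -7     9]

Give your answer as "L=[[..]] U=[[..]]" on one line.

  R1 -= 0·R0 → [0,-1,-3,2]
  R2 -= -4·R0 → [0,-3,-10,9]
  R3 -= 3·R0 → [0,2,5,0]
  R2 -= 3·R1 → [0,0,-1,3]
  R3 -= -2·R1 → [0,0,-1,4]
  R3 -= 1·R2 → [0,0,0,1]

L=[[1,0,0,0],[0,1,0,0],[-4,3,1,0],[3,-2,1,1]] U=[[-3,-1,-4,3],[0,-1,-3,2],[0,0,-1,3],[0,0,0,1]]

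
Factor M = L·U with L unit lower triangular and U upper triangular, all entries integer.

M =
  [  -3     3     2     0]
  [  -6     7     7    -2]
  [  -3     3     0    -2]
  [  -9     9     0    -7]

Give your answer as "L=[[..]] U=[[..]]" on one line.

  r1 -= 2·r0 → [0,1,3,-2]
  r2 -= 1·r0 → [0,0,-2,-2]
  r3 -= 3·r0 → [0,0,-6,-7]
  r2 -= 0·r1 → [0,0,-2,-2]
  r3 -= 0·r1 → [0,0,-6,-7]
  r3 -= 3·r2 → [0,0,0,-1]

L=[[1,0,0,0],[2,1,0,0],[1,0,1,0],[3,0,3,1]] U=[[-3,3,2,0],[0,1,3,-2],[0,0,-2,-2],[0,0,0,-1]]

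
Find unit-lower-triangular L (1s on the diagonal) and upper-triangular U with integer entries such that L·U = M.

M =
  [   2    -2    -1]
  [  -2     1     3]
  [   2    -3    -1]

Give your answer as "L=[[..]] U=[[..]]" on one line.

  R1 -= -1·R0 → [0,-1,2]
  R2 -= 1·R0 → [0,-1,0]
  R2 -= 1·R1 → [0,0,-2]

L=[[1,0,0],[-1,1,0],[1,1,1]] U=[[2,-2,-1],[0,-1,2],[0,0,-2]]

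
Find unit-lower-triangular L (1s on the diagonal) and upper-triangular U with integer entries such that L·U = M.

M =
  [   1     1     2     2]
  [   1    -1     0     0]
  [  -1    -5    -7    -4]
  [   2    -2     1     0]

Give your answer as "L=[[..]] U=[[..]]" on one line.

  R1 -= 1·R0 → [0,-2,-2,-2]
  R2 -= -1·R0 → [0,-4,-5,-2]
  R3 -= 2·R0 → [0,-4,-3,-4]
  R2 -= 2·R1 → [0,0,-1,2]
  R3 -= 2·R1 → [0,0,1,0]
  R3 -= -1·R2 → [0,0,0,2]

L=[[1,0,0,0],[1,1,0,0],[-1,2,1,0],[2,2,-1,1]] U=[[1,1,2,2],[0,-2,-2,-2],[0,0,-1,2],[0,0,0,2]]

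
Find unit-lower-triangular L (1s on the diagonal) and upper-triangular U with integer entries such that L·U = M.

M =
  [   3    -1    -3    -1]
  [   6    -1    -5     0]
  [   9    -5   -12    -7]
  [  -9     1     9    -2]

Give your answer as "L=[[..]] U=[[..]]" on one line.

L=[[1,0,0,0],[2,1,0,0],[3,-2,1,0],[-3,-2,-2,1]] U=[[3,-1,-3,-1],[0,1,1,2],[0,0,-1,0],[0,0,0,-1]]

  R1 -= 2·R0 → [0,1,1,2]
  R2 -= 3·R0 → [0,-2,-3,-4]
  R3 -= -3·R0 → [0,-2,0,-5]
  R2 -= -2·R1 → [0,0,-1,0]
  R3 -= -2·R1 → [0,0,2,-1]
  R3 -= -2·R2 → [0,0,0,-1]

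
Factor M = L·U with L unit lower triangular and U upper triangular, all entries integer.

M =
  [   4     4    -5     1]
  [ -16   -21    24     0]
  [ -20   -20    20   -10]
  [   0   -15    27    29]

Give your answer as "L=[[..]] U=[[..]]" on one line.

L=[[1,0,0,0],[-4,1,0,0],[-5,0,1,0],[0,3,-3,1]] U=[[4,4,-5,1],[0,-5,4,4],[0,0,-5,-5],[0,0,0,2]]

  R1 -= -4·R0 → [0,-5,4,4]
  R2 -= -5·R0 → [0,0,-5,-5]
  R3 -= 0·R0 → [0,-15,27,29]
  R2 -= 0·R1 → [0,0,-5,-5]
  R3 -= 3·R1 → [0,0,15,17]
  R3 -= -3·R2 → [0,0,0,2]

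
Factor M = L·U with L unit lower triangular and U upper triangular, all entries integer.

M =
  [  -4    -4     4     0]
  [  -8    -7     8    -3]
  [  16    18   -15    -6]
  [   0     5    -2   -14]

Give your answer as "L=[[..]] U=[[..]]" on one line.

  row1 -= 2·row0 → [0,1,0,-3]
  row2 -= -4·row0 → [0,2,1,-6]
  row3 -= 0·row0 → [0,5,-2,-14]
  row2 -= 2·row1 → [0,0,1,0]
  row3 -= 5·row1 → [0,0,-2,1]
  row3 -= -2·row2 → [0,0,0,1]

L=[[1,0,0,0],[2,1,0,0],[-4,2,1,0],[0,5,-2,1]] U=[[-4,-4,4,0],[0,1,0,-3],[0,0,1,0],[0,0,0,1]]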